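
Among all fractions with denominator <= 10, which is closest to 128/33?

31/8

Expand x = 128/33 as a continued fraction with the Euclidean algorithm:
  128 = 3*33 + 29, so a_0 = 3.
  33 = 1*29 + 4, so a_1 = 1.
  29 = 7*4 + 1, so a_2 = 7.
  4 = 4*1 + 0, so a_3 = 4.
so x = [3; 1, 7, 4].
Convergents (p_i = a_i*p_{i-1} + p_{i-2}, q_i = a_i*q_{i-1} + q_{i-2} with p_{-2}=0, p_{-1}=1, q_{-2}=1, q_{-1}=0), until the denominator exceeds 10:
  i=0: a_0=3, p_0 = 3*1 + 0 = 3, q_0 = 3*0 + 1 = 1.
  i=1: a_1=1, p_1 = 1*3 + 1 = 4, q_1 = 1*1 + 0 = 1.
  i=2: a_2=7, p_2 = 7*4 + 3 = 31, q_2 = 7*1 + 1 = 8.
  i=3: a_3=4, p_3 = 4*31 + 4 = 128, q_3 = 4*8 + 1 = 33.
q_3 = 33 > 10, so the last convergent with denominator <= 10 is p_2/q_2 = 31/8.
The closest fraction with denominator <= 10 is either p_2/q_2 or the intermediate fraction (k*p_2 + p_1)/(k*q_2 + q_1) with the largest k >= 1 whose denominator stays <= 10; these approach x as k grows, and every other convergent or intermediate fraction in range is farther away.
Largest k: floor((10 - q_1)/q_2) = floor((10 - 1)/8) = 1.
That gives (1*31 + 4)/(1*8 + 1) = 35/9.
Compare the errors: |x - 31/8| = |128*8 - 31*33|/(33*8) = 1/264, and |x - 35/9| = |128*9 - 35*33|/(33*9) = 3/297.
Cross-multiplying, 1*297 = 297 < 792 = 3*264, so 1/264 is smaller: the convergent 31/8 is closer to x than 35/9.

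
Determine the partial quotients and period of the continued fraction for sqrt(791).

[28; (8, 56)]

Write x_i = (sqrt(791) + m_i)/d_i with (m_0, d_0) = (0, 1). a_0 = floor(sqrt(791)) = 28, since 28^2 = 784 <= 791 < 841 = 29^2.
Iterate m_{i+1} = d_i*a_i - m_i, d_{i+1} = (791 - m_{i+1}^2)/d_i, a_{i+1} = floor((a_0 + m_{i+1})/d_{i+1}):
  m_1 = 1*28 - 0 = 28, d_1 = (791 - 28^2)/1 = 7/1 = 7, a_1 = floor((28 + 28)/7) = 8.
  m_2 = 7*8 - 28 = 28, d_2 = (791 - 28^2)/7 = 7/7 = 1, a_2 = floor((28 + 28)/1) = 56.
  m_3 = 1*56 - 28 = 28, d_3 = (791 - 28^2)/1 = 7/1 = 7: (m_3, d_3) = (m_1, d_1) = (28, 7), so from here the quotients repeat a_1, a_2; the period length is 2.
Hence the expansion of sqrt(791) is a_0 = 28 followed by the repeating block 8, 56 (period 2).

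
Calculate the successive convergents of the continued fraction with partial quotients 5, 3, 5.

Using the convergent recurrence p_i = a_i*p_{i-1} + p_{i-2}, q_i = a_i*q_{i-1} + q_{i-2} with p_{-2}=0, p_{-1}=1, q_{-2}=1, q_{-1}=0:
  i=0: a_0=5, p_0 = 5*1 + 0 = 5, q_0 = 5*0 + 1 = 1.
  i=1: a_1=3, p_1 = 3*5 + 1 = 16, q_1 = 3*1 + 0 = 3.
  i=2: a_2=5, p_2 = 5*16 + 5 = 85, q_2 = 5*3 + 1 = 16.

5/1, 16/3, 85/16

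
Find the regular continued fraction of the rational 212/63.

Run the Euclidean algorithm on 212 and 63; the successive quotients are the partial quotients a_0, a_1, ... (each step inverts the fractional part left over by the previous one):
  212 = 3*63 + 23, so a_0 = 3.
  63 = 2*23 + 17, so a_1 = 2.
  23 = 1*17 + 6, so a_2 = 1.
  17 = 2*6 + 5, so a_3 = 2.
  6 = 1*5 + 1, so a_4 = 1.
  5 = 5*1 + 0, so a_5 = 5.
The remainder reaches 0 after 6 divisions, so the expansion has 6 partial quotients, read off in order.

[3; 2, 1, 2, 1, 5]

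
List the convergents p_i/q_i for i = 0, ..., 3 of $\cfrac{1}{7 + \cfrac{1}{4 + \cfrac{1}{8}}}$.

Using the convergent recurrence p_i = a_i*p_{i-1} + p_{i-2}, q_i = a_i*q_{i-1} + q_{i-2} with p_{-2}=0, p_{-1}=1, q_{-2}=1, q_{-1}=0:
  i=0: a_0=0, p_0 = 0*1 + 0 = 0, q_0 = 0*0 + 1 = 1.
  i=1: a_1=7, p_1 = 7*0 + 1 = 1, q_1 = 7*1 + 0 = 7.
  i=2: a_2=4, p_2 = 4*1 + 0 = 4, q_2 = 4*7 + 1 = 29.
  i=3: a_3=8, p_3 = 8*4 + 1 = 33, q_3 = 8*29 + 7 = 239.

0/1, 1/7, 4/29, 33/239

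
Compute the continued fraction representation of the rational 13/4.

Run the Euclidean algorithm on 13 and 4; the successive quotients are the partial quotients a_0, a_1, ... (each step inverts the fractional part left over by the previous one):
  13 = 3*4 + 1, so a_0 = 3.
  4 = 4*1 + 0, so a_1 = 4.
The remainder reaches 0 after 2 divisions, so the expansion has 2 partial quotients, read off in order.

[3; 4]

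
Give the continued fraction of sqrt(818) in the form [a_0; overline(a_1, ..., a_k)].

Write x_i = (sqrt(818) + m_i)/d_i with (m_0, d_0) = (0, 1). a_0 = floor(sqrt(818)) = 28, since 28^2 = 784 <= 818 < 841 = 29^2.
Iterate m_{i+1} = d_i*a_i - m_i, d_{i+1} = (818 - m_{i+1}^2)/d_i, a_{i+1} = floor((a_0 + m_{i+1})/d_{i+1}):
  m_1 = 1*28 - 0 = 28, d_1 = (818 - 28^2)/1 = 34/1 = 34, a_1 = floor((28 + 28)/34) = 1.
  m_2 = 34*1 - 28 = 6, d_2 = (818 - 6^2)/34 = 782/34 = 23, a_2 = floor((28 + 6)/23) = 1.
  m_3 = 23*1 - 6 = 17, d_3 = (818 - 17^2)/23 = 529/23 = 23, a_3 = floor((28 + 17)/23) = 1.
  m_4 = 23*1 - 17 = 6, d_4 = (818 - 6^2)/23 = 782/23 = 34, a_4 = floor((28 + 6)/34) = 1.
  m_5 = 34*1 - 6 = 28, d_5 = (818 - 28^2)/34 = 34/34 = 1, a_5 = floor((28 + 28)/1) = 56.
  m_6 = 1*56 - 28 = 28, d_6 = (818 - 28^2)/1 = 34/1 = 34: (m_6, d_6) = (m_1, d_1) = (28, 34), so from here the quotients repeat a_1, ..., a_5; the period length is 5.
Hence the expansion of sqrt(818) is a_0 = 28 followed by the repeating block 1, 1, 1, 1, 56 (period 5).

[28; overline(1, 1, 1, 1, 56)]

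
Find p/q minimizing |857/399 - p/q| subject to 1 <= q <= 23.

Expand x = 857/399 as a continued fraction with the Euclidean algorithm:
  857 = 2*399 + 59, so a_0 = 2.
  399 = 6*59 + 45, so a_1 = 6.
  59 = 1*45 + 14, so a_2 = 1.
  45 = 3*14 + 3, so a_3 = 3.
  14 = 4*3 + 2, so a_4 = 4.
  3 = 1*2 + 1, so a_5 = 1.
  2 = 2*1 + 0, so a_6 = 2.
so x = [2; 6, 1, 3, 4, 1, 2].
Convergents (p_i = a_i*p_{i-1} + p_{i-2}, q_i = a_i*q_{i-1} + q_{i-2} with p_{-2}=0, p_{-1}=1, q_{-2}=1, q_{-1}=0), until the denominator exceeds 23:
  i=0: a_0=2, p_0 = 2*1 + 0 = 2, q_0 = 2*0 + 1 = 1.
  i=1: a_1=6, p_1 = 6*2 + 1 = 13, q_1 = 6*1 + 0 = 6.
  i=2: a_2=1, p_2 = 1*13 + 2 = 15, q_2 = 1*6 + 1 = 7.
  i=3: a_3=3, p_3 = 3*15 + 13 = 58, q_3 = 3*7 + 6 = 27.
q_3 = 27 > 23, so the last convergent with denominator <= 23 is p_2/q_2 = 15/7.
The closest fraction with denominator <= 23 is either p_2/q_2 or the intermediate fraction (k*p_2 + p_1)/(k*q_2 + q_1) with the largest k >= 1 whose denominator stays <= 23; these approach x as k grows, and every other convergent or intermediate fraction in range is farther away.
Largest k: floor((23 - q_1)/q_2) = floor((23 - 6)/7) = 2.
That gives (2*15 + 13)/(2*7 + 6) = 43/20.
Compare the errors: |x - 15/7| = |857*7 - 15*399|/(399*7) = 14/2793, and |x - 43/20| = |857*20 - 43*399|/(399*20) = 17/7980.
Cross-multiplying, 17*2793 = 47481 < 111720 = 14*7980, so 17/7980 is smaller: the intermediate fraction 43/20 is closer to x than 15/7.

43/20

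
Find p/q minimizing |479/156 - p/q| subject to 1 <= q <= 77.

Expand x = 479/156 as a continued fraction with the Euclidean algorithm:
  479 = 3*156 + 11, so a_0 = 3.
  156 = 14*11 + 2, so a_1 = 14.
  11 = 5*2 + 1, so a_2 = 5.
  2 = 2*1 + 0, so a_3 = 2.
so x = [3; 14, 5, 2].
Convergents (p_i = a_i*p_{i-1} + p_{i-2}, q_i = a_i*q_{i-1} + q_{i-2} with p_{-2}=0, p_{-1}=1, q_{-2}=1, q_{-1}=0), until the denominator exceeds 77:
  i=0: a_0=3, p_0 = 3*1 + 0 = 3, q_0 = 3*0 + 1 = 1.
  i=1: a_1=14, p_1 = 14*3 + 1 = 43, q_1 = 14*1 + 0 = 14.
  i=2: a_2=5, p_2 = 5*43 + 3 = 218, q_2 = 5*14 + 1 = 71.
  i=3: a_3=2, p_3 = 2*218 + 43 = 479, q_3 = 2*71 + 14 = 156.
q_3 = 156 > 77, so the last convergent with denominator <= 77 is p_2/q_2 = 218/71.
The closest fraction with denominator <= 77 is either p_2/q_2 or the intermediate fraction (k*p_2 + p_1)/(k*q_2 + q_1) with the largest k >= 1 whose denominator stays <= 77; these approach x as k grows, and every other convergent or intermediate fraction in range is farther away.
Largest k: floor((77 - q_1)/q_2) = floor((77 - 14)/71) = 0.
Since k = 0, no intermediate fraction beyond p_2/q_2 has denominator <= 77, so the convergent 218/71 is the closest (its error is |479*71 - 218*156|/(156*71) = 1/11076).

218/71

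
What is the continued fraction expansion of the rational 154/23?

Run the Euclidean algorithm on 154 and 23; the successive quotients are the partial quotients a_0, a_1, ... (each step inverts the fractional part left over by the previous one):
  154 = 6*23 + 16, so a_0 = 6.
  23 = 1*16 + 7, so a_1 = 1.
  16 = 2*7 + 2, so a_2 = 2.
  7 = 3*2 + 1, so a_3 = 3.
  2 = 2*1 + 0, so a_4 = 2.
The remainder reaches 0 after 5 divisions, so the expansion has 5 partial quotients, read off in order.

[6; 1, 2, 3, 2]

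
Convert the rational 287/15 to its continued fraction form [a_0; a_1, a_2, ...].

Run the Euclidean algorithm on 287 and 15; the successive quotients are the partial quotients a_0, a_1, ... (each step inverts the fractional part left over by the previous one):
  287 = 19*15 + 2, so a_0 = 19.
  15 = 7*2 + 1, so a_1 = 7.
  2 = 2*1 + 0, so a_2 = 2.
The remainder reaches 0 after 3 divisions, so the expansion has 3 partial quotients, read off in order.

[19; 7, 2]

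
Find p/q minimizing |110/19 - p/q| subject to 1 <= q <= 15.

Expand x = 110/19 as a continued fraction with the Euclidean algorithm:
  110 = 5*19 + 15, so a_0 = 5.
  19 = 1*15 + 4, so a_1 = 1.
  15 = 3*4 + 3, so a_2 = 3.
  4 = 1*3 + 1, so a_3 = 1.
  3 = 3*1 + 0, so a_4 = 3.
so x = [5; 1, 3, 1, 3].
Convergents (p_i = a_i*p_{i-1} + p_{i-2}, q_i = a_i*q_{i-1} + q_{i-2} with p_{-2}=0, p_{-1}=1, q_{-2}=1, q_{-1}=0), until the denominator exceeds 15:
  i=0: a_0=5, p_0 = 5*1 + 0 = 5, q_0 = 5*0 + 1 = 1.
  i=1: a_1=1, p_1 = 1*5 + 1 = 6, q_1 = 1*1 + 0 = 1.
  i=2: a_2=3, p_2 = 3*6 + 5 = 23, q_2 = 3*1 + 1 = 4.
  i=3: a_3=1, p_3 = 1*23 + 6 = 29, q_3 = 1*4 + 1 = 5.
  i=4: a_4=3, p_4 = 3*29 + 23 = 110, q_4 = 3*5 + 4 = 19.
q_4 = 19 > 15, so the last convergent with denominator <= 15 is p_3/q_3 = 29/5.
The closest fraction with denominator <= 15 is either p_3/q_3 or the intermediate fraction (k*p_3 + p_2)/(k*q_3 + q_2) with the largest k >= 1 whose denominator stays <= 15; these approach x as k grows, and every other convergent or intermediate fraction in range is farther away.
Largest k: floor((15 - q_2)/q_3) = floor((15 - 4)/5) = 2.
That gives (2*29 + 23)/(2*5 + 4) = 81/14.
Compare the errors: |x - 29/5| = |110*5 - 29*19|/(19*5) = 1/95, and |x - 81/14| = |110*14 - 81*19|/(19*14) = 1/266.
Cross-multiplying, 1*95 = 95 < 266 = 1*266, so 1/266 is smaller: the intermediate fraction 81/14 is closer to x than 29/5.

81/14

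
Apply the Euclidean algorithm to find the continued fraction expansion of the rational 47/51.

[0; 1, 11, 1, 3]

Run the Euclidean algorithm on 47 and 51; the successive quotients are the partial quotients a_0, a_1, ... (each step inverts the fractional part left over by the previous one):
  47 = 0*51 + 47, so a_0 = 0.
  51 = 1*47 + 4, so a_1 = 1.
  47 = 11*4 + 3, so a_2 = 11.
  4 = 1*3 + 1, so a_3 = 1.
  3 = 3*1 + 0, so a_4 = 3.
The remainder reaches 0 after 5 divisions, so the expansion has 5 partial quotients, read off in order.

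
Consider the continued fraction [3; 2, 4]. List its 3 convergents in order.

Using the convergent recurrence p_i = a_i*p_{i-1} + p_{i-2}, q_i = a_i*q_{i-1} + q_{i-2} with p_{-2}=0, p_{-1}=1, q_{-2}=1, q_{-1}=0:
  i=0: a_0=3, p_0 = 3*1 + 0 = 3, q_0 = 3*0 + 1 = 1.
  i=1: a_1=2, p_1 = 2*3 + 1 = 7, q_1 = 2*1 + 0 = 2.
  i=2: a_2=4, p_2 = 4*7 + 3 = 31, q_2 = 4*2 + 1 = 9.

3/1, 7/2, 31/9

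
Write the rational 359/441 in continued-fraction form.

Run the Euclidean algorithm on 359 and 441; the successive quotients are the partial quotients a_0, a_1, ... (each step inverts the fractional part left over by the previous one):
  359 = 0*441 + 359, so a_0 = 0.
  441 = 1*359 + 82, so a_1 = 1.
  359 = 4*82 + 31, so a_2 = 4.
  82 = 2*31 + 20, so a_3 = 2.
  31 = 1*20 + 11, so a_4 = 1.
  20 = 1*11 + 9, so a_5 = 1.
  11 = 1*9 + 2, so a_6 = 1.
  9 = 4*2 + 1, so a_7 = 4.
  2 = 2*1 + 0, so a_8 = 2.
The remainder reaches 0 after 9 divisions, so the expansion has 9 partial quotients, read off in order.

[0; 1, 4, 2, 1, 1, 1, 4, 2]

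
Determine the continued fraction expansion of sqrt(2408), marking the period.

Write x_i = (sqrt(2408) + m_i)/d_i with (m_0, d_0) = (0, 1). a_0 = floor(sqrt(2408)) = 49, since 49^2 = 2401 <= 2408 < 2500 = 50^2.
Iterate m_{i+1} = d_i*a_i - m_i, d_{i+1} = (2408 - m_{i+1}^2)/d_i, a_{i+1} = floor((a_0 + m_{i+1})/d_{i+1}):
  m_1 = 1*49 - 0 = 49, d_1 = (2408 - 49^2)/1 = 7/1 = 7, a_1 = floor((49 + 49)/7) = 14.
  m_2 = 7*14 - 49 = 49, d_2 = (2408 - 49^2)/7 = 7/7 = 1, a_2 = floor((49 + 49)/1) = 98.
  m_3 = 1*98 - 49 = 49, d_3 = (2408 - 49^2)/1 = 7/1 = 7: (m_3, d_3) = (m_1, d_1) = (49, 7), so from here the quotients repeat a_1, a_2; the period length is 2.
Hence the expansion of sqrt(2408) is a_0 = 49 followed by the repeating block 14, 98 (period 2).

[49; (14, 98)]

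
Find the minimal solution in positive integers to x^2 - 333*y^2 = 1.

(x, y) = (73, 4)

First expand sqrt(333) as a continued fraction. With x_i = (sqrt(333) + m_i)/d_i and (m_0, d_0) = (0, 1): a_0 = floor(sqrt(333)) = 18, since 18^2 = 324 <= 333 < 361 = 19^2.
Iterate m_{i+1} = d_i*a_i - m_i, d_{i+1} = (333 - m_{i+1}^2)/d_i, a_{i+1} = floor((a_0 + m_{i+1})/d_{i+1}):
  m_1 = 1*18 - 0 = 18, d_1 = (333 - 18^2)/1 = 9/1 = 9, a_1 = floor((18 + 18)/9) = 4.
  m_2 = 9*4 - 18 = 18, d_2 = (333 - 18^2)/9 = 9/9 = 1, a_2 = floor((18 + 18)/1) = 36.
  m_3 = 1*36 - 18 = 18, d_3 = (333 - 18^2)/1 = 9/1 = 9: (m_3, d_3) = (m_1, d_1) = (18, 9), so from here the quotients repeat a_1, a_2; the period length is 2.
So sqrt(333) = [18; (4, 36)] with period length k = 2.
k is even, so the fundamental solution of x^2 - 333y^2 = 1 is (p_{k-1}, q_{k-1}) = (p_1, q_1); compute convergents through index 1.
Convergents (p_i = a_i*p_{i-1} + p_{i-2}, q_i = a_i*q_{i-1} + q_{i-2} with p_{-2}=0, p_{-1}=1, q_{-2}=1, q_{-1}=0):
  i=0: a_0=18, p_0 = 18*1 + 0 = 18, q_0 = 18*0 + 1 = 1.
  i=1: a_1=4, p_1 = 4*18 + 1 = 73, q_1 = 4*1 + 0 = 4.
Check: 73^2 - 333*4^2 = 5329 - 5328 = 1, so (x, y) = (73, 4) solves the equation, and by the theorem it is the least positive solution.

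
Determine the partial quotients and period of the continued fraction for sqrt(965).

[31; (15, 1, 1, 15, 62)]

Write x_i = (sqrt(965) + m_i)/d_i with (m_0, d_0) = (0, 1). a_0 = floor(sqrt(965)) = 31, since 31^2 = 961 <= 965 < 1024 = 32^2.
Iterate m_{i+1} = d_i*a_i - m_i, d_{i+1} = (965 - m_{i+1}^2)/d_i, a_{i+1} = floor((a_0 + m_{i+1})/d_{i+1}):
  m_1 = 1*31 - 0 = 31, d_1 = (965 - 31^2)/1 = 4/1 = 4, a_1 = floor((31 + 31)/4) = 15.
  m_2 = 4*15 - 31 = 29, d_2 = (965 - 29^2)/4 = 124/4 = 31, a_2 = floor((31 + 29)/31) = 1.
  m_3 = 31*1 - 29 = 2, d_3 = (965 - 2^2)/31 = 961/31 = 31, a_3 = floor((31 + 2)/31) = 1.
  m_4 = 31*1 - 2 = 29, d_4 = (965 - 29^2)/31 = 124/31 = 4, a_4 = floor((31 + 29)/4) = 15.
  m_5 = 4*15 - 29 = 31, d_5 = (965 - 31^2)/4 = 4/4 = 1, a_5 = floor((31 + 31)/1) = 62.
  m_6 = 1*62 - 31 = 31, d_6 = (965 - 31^2)/1 = 4/1 = 4: (m_6, d_6) = (m_1, d_1) = (31, 4), so from here the quotients repeat a_1, ..., a_5; the period length is 5.
Hence the expansion of sqrt(965) is a_0 = 31 followed by the repeating block 15, 1, 1, 15, 62 (period 5).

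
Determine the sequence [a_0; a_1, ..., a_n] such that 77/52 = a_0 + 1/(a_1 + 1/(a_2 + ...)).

Run the Euclidean algorithm on 77 and 52; the successive quotients are the partial quotients a_0, a_1, ... (each step inverts the fractional part left over by the previous one):
  77 = 1*52 + 25, so a_0 = 1.
  52 = 2*25 + 2, so a_1 = 2.
  25 = 12*2 + 1, so a_2 = 12.
  2 = 2*1 + 0, so a_3 = 2.
The remainder reaches 0 after 4 divisions, so the expansion has 4 partial quotients, read off in order.

[1; 2, 12, 2]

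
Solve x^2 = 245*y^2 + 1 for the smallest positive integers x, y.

First expand sqrt(245) as a continued fraction. With x_i = (sqrt(245) + m_i)/d_i and (m_0, d_0) = (0, 1): a_0 = floor(sqrt(245)) = 15, since 15^2 = 225 <= 245 < 256 = 16^2.
Iterate m_{i+1} = d_i*a_i - m_i, d_{i+1} = (245 - m_{i+1}^2)/d_i, a_{i+1} = floor((a_0 + m_{i+1})/d_{i+1}):
  m_1 = 1*15 - 0 = 15, d_1 = (245 - 15^2)/1 = 20/1 = 20, a_1 = floor((15 + 15)/20) = 1.
  m_2 = 20*1 - 15 = 5, d_2 = (245 - 5^2)/20 = 220/20 = 11, a_2 = floor((15 + 5)/11) = 1.
  m_3 = 11*1 - 5 = 6, d_3 = (245 - 6^2)/11 = 209/11 = 19, a_3 = floor((15 + 6)/19) = 1.
  m_4 = 19*1 - 6 = 13, d_4 = (245 - 13^2)/19 = 76/19 = 4, a_4 = floor((15 + 13)/4) = 7.
  m_5 = 4*7 - 13 = 15, d_5 = (245 - 15^2)/4 = 20/4 = 5, a_5 = floor((15 + 15)/5) = 6.
  m_6 = 5*6 - 15 = 15, d_6 = (245 - 15^2)/5 = 20/5 = 4, a_6 = floor((15 + 15)/4) = 7.
  m_7 = 4*7 - 15 = 13, d_7 = (245 - 13^2)/4 = 76/4 = 19, a_7 = floor((15 + 13)/19) = 1.
  m_8 = 19*1 - 13 = 6, d_8 = (245 - 6^2)/19 = 209/19 = 11, a_8 = floor((15 + 6)/11) = 1.
  m_9 = 11*1 - 6 = 5, d_9 = (245 - 5^2)/11 = 220/11 = 20, a_9 = floor((15 + 5)/20) = 1.
  m_10 = 20*1 - 5 = 15, d_10 = (245 - 15^2)/20 = 20/20 = 1, a_10 = floor((15 + 15)/1) = 30.
  m_11 = 1*30 - 15 = 15, d_11 = (245 - 15^2)/1 = 20/1 = 20: (m_11, d_11) = (m_1, d_1) = (15, 20), so from here the quotients repeat a_1, ..., a_10; the period length is 10.
So sqrt(245) = [15; (1, 1, 1, 7, 6, 7, 1, 1, 1, 30)] with period length k = 10.
k is even, so the fundamental solution of x^2 - 245y^2 = 1 is (p_{k-1}, q_{k-1}) = (p_9, q_9); compute convergents through index 9.
Convergents (p_i = a_i*p_{i-1} + p_{i-2}, q_i = a_i*q_{i-1} + q_{i-2} with p_{-2}=0, p_{-1}=1, q_{-2}=1, q_{-1}=0):
  i=0: a_0=15, p_0 = 15*1 + 0 = 15, q_0 = 15*0 + 1 = 1.
  i=1: a_1=1, p_1 = 1*15 + 1 = 16, q_1 = 1*1 + 0 = 1.
  i=2: a_2=1, p_2 = 1*16 + 15 = 31, q_2 = 1*1 + 1 = 2.
  i=3: a_3=1, p_3 = 1*31 + 16 = 47, q_3 = 1*2 + 1 = 3.
  i=4: a_4=7, p_4 = 7*47 + 31 = 360, q_4 = 7*3 + 2 = 23.
  i=5: a_5=6, p_5 = 6*360 + 47 = 2207, q_5 = 6*23 + 3 = 141.
  i=6: a_6=7, p_6 = 7*2207 + 360 = 15809, q_6 = 7*141 + 23 = 1010.
  i=7: a_7=1, p_7 = 1*15809 + 2207 = 18016, q_7 = 1*1010 + 141 = 1151.
  i=8: a_8=1, p_8 = 1*18016 + 15809 = 33825, q_8 = 1*1151 + 1010 = 2161.
  i=9: a_9=1, p_9 = 1*33825 + 18016 = 51841, q_9 = 1*2161 + 1151 = 3312.
Check: 51841^2 - 245*3312^2 = 2687489281 - 2687489280 = 1, so (x, y) = (51841, 3312) solves the equation, and by the theorem it is the least positive solution.

(x, y) = (51841, 3312)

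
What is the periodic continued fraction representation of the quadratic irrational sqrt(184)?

[13; (1, 1, 3, 2, 1, 2, 1, 2, 3, 1, 1, 26)]

Write x_i = (sqrt(184) + m_i)/d_i with (m_0, d_0) = (0, 1). a_0 = floor(sqrt(184)) = 13, since 13^2 = 169 <= 184 < 196 = 14^2.
Iterate m_{i+1} = d_i*a_i - m_i, d_{i+1} = (184 - m_{i+1}^2)/d_i, a_{i+1} = floor((a_0 + m_{i+1})/d_{i+1}):
  m_1 = 1*13 - 0 = 13, d_1 = (184 - 13^2)/1 = 15/1 = 15, a_1 = floor((13 + 13)/15) = 1.
  m_2 = 15*1 - 13 = 2, d_2 = (184 - 2^2)/15 = 180/15 = 12, a_2 = floor((13 + 2)/12) = 1.
  m_3 = 12*1 - 2 = 10, d_3 = (184 - 10^2)/12 = 84/12 = 7, a_3 = floor((13 + 10)/7) = 3.
  m_4 = 7*3 - 10 = 11, d_4 = (184 - 11^2)/7 = 63/7 = 9, a_4 = floor((13 + 11)/9) = 2.
  m_5 = 9*2 - 11 = 7, d_5 = (184 - 7^2)/9 = 135/9 = 15, a_5 = floor((13 + 7)/15) = 1.
  m_6 = 15*1 - 7 = 8, d_6 = (184 - 8^2)/15 = 120/15 = 8, a_6 = floor((13 + 8)/8) = 2.
  m_7 = 8*2 - 8 = 8, d_7 = (184 - 8^2)/8 = 120/8 = 15, a_7 = floor((13 + 8)/15) = 1.
  m_8 = 15*1 - 8 = 7, d_8 = (184 - 7^2)/15 = 135/15 = 9, a_8 = floor((13 + 7)/9) = 2.
  m_9 = 9*2 - 7 = 11, d_9 = (184 - 11^2)/9 = 63/9 = 7, a_9 = floor((13 + 11)/7) = 3.
  m_10 = 7*3 - 11 = 10, d_10 = (184 - 10^2)/7 = 84/7 = 12, a_10 = floor((13 + 10)/12) = 1.
  m_11 = 12*1 - 10 = 2, d_11 = (184 - 2^2)/12 = 180/12 = 15, a_11 = floor((13 + 2)/15) = 1.
  m_12 = 15*1 - 2 = 13, d_12 = (184 - 13^2)/15 = 15/15 = 1, a_12 = floor((13 + 13)/1) = 26.
  m_13 = 1*26 - 13 = 13, d_13 = (184 - 13^2)/1 = 15/1 = 15: (m_13, d_13) = (m_1, d_1) = (13, 15), so from here the quotients repeat a_1, ..., a_12; the period length is 12.
Hence the expansion of sqrt(184) is a_0 = 13 followed by the repeating block 1, 1, 3, 2, 1, 2, 1, 2, 3, 1, 1, 26 (period 12).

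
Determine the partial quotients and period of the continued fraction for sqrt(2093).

Write x_i = (sqrt(2093) + m_i)/d_i with (m_0, d_0) = (0, 1). a_0 = floor(sqrt(2093)) = 45, since 45^2 = 2025 <= 2093 < 2116 = 46^2.
Iterate m_{i+1} = d_i*a_i - m_i, d_{i+1} = (2093 - m_{i+1}^2)/d_i, a_{i+1} = floor((a_0 + m_{i+1})/d_{i+1}):
  m_1 = 1*45 - 0 = 45, d_1 = (2093 - 45^2)/1 = 68/1 = 68, a_1 = floor((45 + 45)/68) = 1.
  m_2 = 68*1 - 45 = 23, d_2 = (2093 - 23^2)/68 = 1564/68 = 23, a_2 = floor((45 + 23)/23) = 2.
  m_3 = 23*2 - 23 = 23, d_3 = (2093 - 23^2)/23 = 1564/23 = 68, a_3 = floor((45 + 23)/68) = 1.
  m_4 = 68*1 - 23 = 45, d_4 = (2093 - 45^2)/68 = 68/68 = 1, a_4 = floor((45 + 45)/1) = 90.
  m_5 = 1*90 - 45 = 45, d_5 = (2093 - 45^2)/1 = 68/1 = 68: (m_5, d_5) = (m_1, d_1) = (45, 68), so from here the quotients repeat a_1, ..., a_4; the period length is 4.
Hence the expansion of sqrt(2093) is a_0 = 45 followed by the repeating block 1, 2, 1, 90 (period 4).

[45; (1, 2, 1, 90)]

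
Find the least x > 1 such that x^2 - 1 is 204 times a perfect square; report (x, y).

First expand sqrt(204) as a continued fraction. With x_i = (sqrt(204) + m_i)/d_i and (m_0, d_0) = (0, 1): a_0 = floor(sqrt(204)) = 14, since 14^2 = 196 <= 204 < 225 = 15^2.
Iterate m_{i+1} = d_i*a_i - m_i, d_{i+1} = (204 - m_{i+1}^2)/d_i, a_{i+1} = floor((a_0 + m_{i+1})/d_{i+1}):
  m_1 = 1*14 - 0 = 14, d_1 = (204 - 14^2)/1 = 8/1 = 8, a_1 = floor((14 + 14)/8) = 3.
  m_2 = 8*3 - 14 = 10, d_2 = (204 - 10^2)/8 = 104/8 = 13, a_2 = floor((14 + 10)/13) = 1.
  m_3 = 13*1 - 10 = 3, d_3 = (204 - 3^2)/13 = 195/13 = 15, a_3 = floor((14 + 3)/15) = 1.
  m_4 = 15*1 - 3 = 12, d_4 = (204 - 12^2)/15 = 60/15 = 4, a_4 = floor((14 + 12)/4) = 6.
  m_5 = 4*6 - 12 = 12, d_5 = (204 - 12^2)/4 = 60/4 = 15, a_5 = floor((14 + 12)/15) = 1.
  m_6 = 15*1 - 12 = 3, d_6 = (204 - 3^2)/15 = 195/15 = 13, a_6 = floor((14 + 3)/13) = 1.
  m_7 = 13*1 - 3 = 10, d_7 = (204 - 10^2)/13 = 104/13 = 8, a_7 = floor((14 + 10)/8) = 3.
  m_8 = 8*3 - 10 = 14, d_8 = (204 - 14^2)/8 = 8/8 = 1, a_8 = floor((14 + 14)/1) = 28.
  m_9 = 1*28 - 14 = 14, d_9 = (204 - 14^2)/1 = 8/1 = 8: (m_9, d_9) = (m_1, d_1) = (14, 8), so from here the quotients repeat a_1, ..., a_8; the period length is 8.
So sqrt(204) = [14; (3, 1, 1, 6, 1, 1, 3, 28)] with period length k = 8.
k is even, so the fundamental solution of x^2 - 204y^2 = 1 is (p_{k-1}, q_{k-1}) = (p_7, q_7); compute convergents through index 7.
Convergents (p_i = a_i*p_{i-1} + p_{i-2}, q_i = a_i*q_{i-1} + q_{i-2} with p_{-2}=0, p_{-1}=1, q_{-2}=1, q_{-1}=0):
  i=0: a_0=14, p_0 = 14*1 + 0 = 14, q_0 = 14*0 + 1 = 1.
  i=1: a_1=3, p_1 = 3*14 + 1 = 43, q_1 = 3*1 + 0 = 3.
  i=2: a_2=1, p_2 = 1*43 + 14 = 57, q_2 = 1*3 + 1 = 4.
  i=3: a_3=1, p_3 = 1*57 + 43 = 100, q_3 = 1*4 + 3 = 7.
  i=4: a_4=6, p_4 = 6*100 + 57 = 657, q_4 = 6*7 + 4 = 46.
  i=5: a_5=1, p_5 = 1*657 + 100 = 757, q_5 = 1*46 + 7 = 53.
  i=6: a_6=1, p_6 = 1*757 + 657 = 1414, q_6 = 1*53 + 46 = 99.
  i=7: a_7=3, p_7 = 3*1414 + 757 = 4999, q_7 = 3*99 + 53 = 350.
Check: 4999^2 - 204*350^2 = 24990001 - 24990000 = 1, so (x, y) = (4999, 350) solves the equation, and by the theorem it is the least positive solution.

(x, y) = (4999, 350)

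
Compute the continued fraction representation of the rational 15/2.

Run the Euclidean algorithm on 15 and 2; the successive quotients are the partial quotients a_0, a_1, ... (each step inverts the fractional part left over by the previous one):
  15 = 7*2 + 1, so a_0 = 7.
  2 = 2*1 + 0, so a_1 = 2.
The remainder reaches 0 after 2 divisions, so the expansion has 2 partial quotients, read off in order.

[7; 2]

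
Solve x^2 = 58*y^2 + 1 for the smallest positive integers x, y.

(x, y) = (19603, 2574)

First expand sqrt(58) as a continued fraction. With x_i = (sqrt(58) + m_i)/d_i and (m_0, d_0) = (0, 1): a_0 = floor(sqrt(58)) = 7, since 7^2 = 49 <= 58 < 64 = 8^2.
Iterate m_{i+1} = d_i*a_i - m_i, d_{i+1} = (58 - m_{i+1}^2)/d_i, a_{i+1} = floor((a_0 + m_{i+1})/d_{i+1}):
  m_1 = 1*7 - 0 = 7, d_1 = (58 - 7^2)/1 = 9/1 = 9, a_1 = floor((7 + 7)/9) = 1.
  m_2 = 9*1 - 7 = 2, d_2 = (58 - 2^2)/9 = 54/9 = 6, a_2 = floor((7 + 2)/6) = 1.
  m_3 = 6*1 - 2 = 4, d_3 = (58 - 4^2)/6 = 42/6 = 7, a_3 = floor((7 + 4)/7) = 1.
  m_4 = 7*1 - 4 = 3, d_4 = (58 - 3^2)/7 = 49/7 = 7, a_4 = floor((7 + 3)/7) = 1.
  m_5 = 7*1 - 3 = 4, d_5 = (58 - 4^2)/7 = 42/7 = 6, a_5 = floor((7 + 4)/6) = 1.
  m_6 = 6*1 - 4 = 2, d_6 = (58 - 2^2)/6 = 54/6 = 9, a_6 = floor((7 + 2)/9) = 1.
  m_7 = 9*1 - 2 = 7, d_7 = (58 - 7^2)/9 = 9/9 = 1, a_7 = floor((7 + 7)/1) = 14.
  m_8 = 1*14 - 7 = 7, d_8 = (58 - 7^2)/1 = 9/1 = 9: (m_8, d_8) = (m_1, d_1) = (7, 9), so from here the quotients repeat a_1, ..., a_7; the period length is 7.
So sqrt(58) = [7; (1, 1, 1, 1, 1, 1, 14)] with period length k = 7.
k is odd, so (p_{k-1}, q_{k-1}) only solves x^2 - 58y^2 = -1 and the fundamental solution of x^2 - 58y^2 = 1 is (p_{2k-1}, q_{2k-1}) = (p_13, q_13); compute convergents through index 13, running through the period twice.
Convergents (p_i = a_i*p_{i-1} + p_{i-2}, q_i = a_i*q_{i-1} + q_{i-2} with p_{-2}=0, p_{-1}=1, q_{-2}=1, q_{-1}=0):
  i=0: a_0=7, p_0 = 7*1 + 0 = 7, q_0 = 7*0 + 1 = 1.
  i=1: a_1=1, p_1 = 1*7 + 1 = 8, q_1 = 1*1 + 0 = 1.
  i=2: a_2=1, p_2 = 1*8 + 7 = 15, q_2 = 1*1 + 1 = 2.
  i=3: a_3=1, p_3 = 1*15 + 8 = 23, q_3 = 1*2 + 1 = 3.
  i=4: a_4=1, p_4 = 1*23 + 15 = 38, q_4 = 1*3 + 2 = 5.
  i=5: a_5=1, p_5 = 1*38 + 23 = 61, q_5 = 1*5 + 3 = 8.
  i=6: a_6=1, p_6 = 1*61 + 38 = 99, q_6 = 1*8 + 5 = 13.
  i=7: a_7=14, p_7 = 14*99 + 61 = 1447, q_7 = 14*13 + 8 = 190.
  i=8: a_8=1, p_8 = 1*1447 + 99 = 1546, q_8 = 1*190 + 13 = 203.
  i=9: a_9=1, p_9 = 1*1546 + 1447 = 2993, q_9 = 1*203 + 190 = 393.
  i=10: a_10=1, p_10 = 1*2993 + 1546 = 4539, q_10 = 1*393 + 203 = 596.
  i=11: a_11=1, p_11 = 1*4539 + 2993 = 7532, q_11 = 1*596 + 393 = 989.
  i=12: a_12=1, p_12 = 1*7532 + 4539 = 12071, q_12 = 1*989 + 596 = 1585.
  i=13: a_13=1, p_13 = 1*12071 + 7532 = 19603, q_13 = 1*1585 + 989 = 2574.
Indeed p_6^2 - 58*q_6^2 = 9801 - 9802 = -1, not +1.
Check: 19603^2 - 58*2574^2 = 384277609 - 384277608 = 1, so (x, y) = (19603, 2574) solves the equation, and by the theorem it is the least positive solution.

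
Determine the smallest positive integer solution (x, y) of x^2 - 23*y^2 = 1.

First expand sqrt(23) as a continued fraction. With x_i = (sqrt(23) + m_i)/d_i and (m_0, d_0) = (0, 1): a_0 = floor(sqrt(23)) = 4, since 4^2 = 16 <= 23 < 25 = 5^2.
Iterate m_{i+1} = d_i*a_i - m_i, d_{i+1} = (23 - m_{i+1}^2)/d_i, a_{i+1} = floor((a_0 + m_{i+1})/d_{i+1}):
  m_1 = 1*4 - 0 = 4, d_1 = (23 - 4^2)/1 = 7/1 = 7, a_1 = floor((4 + 4)/7) = 1.
  m_2 = 7*1 - 4 = 3, d_2 = (23 - 3^2)/7 = 14/7 = 2, a_2 = floor((4 + 3)/2) = 3.
  m_3 = 2*3 - 3 = 3, d_3 = (23 - 3^2)/2 = 14/2 = 7, a_3 = floor((4 + 3)/7) = 1.
  m_4 = 7*1 - 3 = 4, d_4 = (23 - 4^2)/7 = 7/7 = 1, a_4 = floor((4 + 4)/1) = 8.
  m_5 = 1*8 - 4 = 4, d_5 = (23 - 4^2)/1 = 7/1 = 7: (m_5, d_5) = (m_1, d_1) = (4, 7), so from here the quotients repeat a_1, ..., a_4; the period length is 4.
So sqrt(23) = [4; (1, 3, 1, 8)] with period length k = 4.
k is even, so the fundamental solution of x^2 - 23y^2 = 1 is (p_{k-1}, q_{k-1}) = (p_3, q_3); compute convergents through index 3.
Convergents (p_i = a_i*p_{i-1} + p_{i-2}, q_i = a_i*q_{i-1} + q_{i-2} with p_{-2}=0, p_{-1}=1, q_{-2}=1, q_{-1}=0):
  i=0: a_0=4, p_0 = 4*1 + 0 = 4, q_0 = 4*0 + 1 = 1.
  i=1: a_1=1, p_1 = 1*4 + 1 = 5, q_1 = 1*1 + 0 = 1.
  i=2: a_2=3, p_2 = 3*5 + 4 = 19, q_2 = 3*1 + 1 = 4.
  i=3: a_3=1, p_3 = 1*19 + 5 = 24, q_3 = 1*4 + 1 = 5.
Check: 24^2 - 23*5^2 = 576 - 575 = 1, so (x, y) = (24, 5) solves the equation, and by the theorem it is the least positive solution.

(x, y) = (24, 5)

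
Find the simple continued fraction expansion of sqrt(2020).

[44; (1, 16, 1, 88)]

Write x_i = (sqrt(2020) + m_i)/d_i with (m_0, d_0) = (0, 1). a_0 = floor(sqrt(2020)) = 44, since 44^2 = 1936 <= 2020 < 2025 = 45^2.
Iterate m_{i+1} = d_i*a_i - m_i, d_{i+1} = (2020 - m_{i+1}^2)/d_i, a_{i+1} = floor((a_0 + m_{i+1})/d_{i+1}):
  m_1 = 1*44 - 0 = 44, d_1 = (2020 - 44^2)/1 = 84/1 = 84, a_1 = floor((44 + 44)/84) = 1.
  m_2 = 84*1 - 44 = 40, d_2 = (2020 - 40^2)/84 = 420/84 = 5, a_2 = floor((44 + 40)/5) = 16.
  m_3 = 5*16 - 40 = 40, d_3 = (2020 - 40^2)/5 = 420/5 = 84, a_3 = floor((44 + 40)/84) = 1.
  m_4 = 84*1 - 40 = 44, d_4 = (2020 - 44^2)/84 = 84/84 = 1, a_4 = floor((44 + 44)/1) = 88.
  m_5 = 1*88 - 44 = 44, d_5 = (2020 - 44^2)/1 = 84/1 = 84: (m_5, d_5) = (m_1, d_1) = (44, 84), so from here the quotients repeat a_1, ..., a_4; the period length is 4.
Hence the expansion of sqrt(2020) is a_0 = 44 followed by the repeating block 1, 16, 1, 88 (period 4).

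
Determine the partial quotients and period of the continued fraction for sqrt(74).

[8; (1, 1, 1, 1, 16)]

Write x_i = (sqrt(74) + m_i)/d_i with (m_0, d_0) = (0, 1). a_0 = floor(sqrt(74)) = 8, since 8^2 = 64 <= 74 < 81 = 9^2.
Iterate m_{i+1} = d_i*a_i - m_i, d_{i+1} = (74 - m_{i+1}^2)/d_i, a_{i+1} = floor((a_0 + m_{i+1})/d_{i+1}):
  m_1 = 1*8 - 0 = 8, d_1 = (74 - 8^2)/1 = 10/1 = 10, a_1 = floor((8 + 8)/10) = 1.
  m_2 = 10*1 - 8 = 2, d_2 = (74 - 2^2)/10 = 70/10 = 7, a_2 = floor((8 + 2)/7) = 1.
  m_3 = 7*1 - 2 = 5, d_3 = (74 - 5^2)/7 = 49/7 = 7, a_3 = floor((8 + 5)/7) = 1.
  m_4 = 7*1 - 5 = 2, d_4 = (74 - 2^2)/7 = 70/7 = 10, a_4 = floor((8 + 2)/10) = 1.
  m_5 = 10*1 - 2 = 8, d_5 = (74 - 8^2)/10 = 10/10 = 1, a_5 = floor((8 + 8)/1) = 16.
  m_6 = 1*16 - 8 = 8, d_6 = (74 - 8^2)/1 = 10/1 = 10: (m_6, d_6) = (m_1, d_1) = (8, 10), so from here the quotients repeat a_1, ..., a_5; the period length is 5.
Hence the expansion of sqrt(74) is a_0 = 8 followed by the repeating block 1, 1, 1, 1, 16 (period 5).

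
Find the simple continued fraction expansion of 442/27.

Run the Euclidean algorithm on 442 and 27; the successive quotients are the partial quotients a_0, a_1, ... (each step inverts the fractional part left over by the previous one):
  442 = 16*27 + 10, so a_0 = 16.
  27 = 2*10 + 7, so a_1 = 2.
  10 = 1*7 + 3, so a_2 = 1.
  7 = 2*3 + 1, so a_3 = 2.
  3 = 3*1 + 0, so a_4 = 3.
The remainder reaches 0 after 5 divisions, so the expansion has 5 partial quotients, read off in order.

[16; 2, 1, 2, 3]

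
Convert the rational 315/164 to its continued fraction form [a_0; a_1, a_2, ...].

[1; 1, 11, 1, 1, 1, 1, 2]

Run the Euclidean algorithm on 315 and 164; the successive quotients are the partial quotients a_0, a_1, ... (each step inverts the fractional part left over by the previous one):
  315 = 1*164 + 151, so a_0 = 1.
  164 = 1*151 + 13, so a_1 = 1.
  151 = 11*13 + 8, so a_2 = 11.
  13 = 1*8 + 5, so a_3 = 1.
  8 = 1*5 + 3, so a_4 = 1.
  5 = 1*3 + 2, so a_5 = 1.
  3 = 1*2 + 1, so a_6 = 1.
  2 = 2*1 + 0, so a_7 = 2.
The remainder reaches 0 after 8 divisions, so the expansion has 8 partial quotients, read off in order.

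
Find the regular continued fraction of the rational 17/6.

Run the Euclidean algorithm on 17 and 6; the successive quotients are the partial quotients a_0, a_1, ... (each step inverts the fractional part left over by the previous one):
  17 = 2*6 + 5, so a_0 = 2.
  6 = 1*5 + 1, so a_1 = 1.
  5 = 5*1 + 0, so a_2 = 5.
The remainder reaches 0 after 3 divisions, so the expansion has 3 partial quotients, read off in order.

[2; 1, 5]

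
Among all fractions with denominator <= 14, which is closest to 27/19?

17/12

Expand x = 27/19 as a continued fraction with the Euclidean algorithm:
  27 = 1*19 + 8, so a_0 = 1.
  19 = 2*8 + 3, so a_1 = 2.
  8 = 2*3 + 2, so a_2 = 2.
  3 = 1*2 + 1, so a_3 = 1.
  2 = 2*1 + 0, so a_4 = 2.
so x = [1; 2, 2, 1, 2].
Convergents (p_i = a_i*p_{i-1} + p_{i-2}, q_i = a_i*q_{i-1} + q_{i-2} with p_{-2}=0, p_{-1}=1, q_{-2}=1, q_{-1}=0), until the denominator exceeds 14:
  i=0: a_0=1, p_0 = 1*1 + 0 = 1, q_0 = 1*0 + 1 = 1.
  i=1: a_1=2, p_1 = 2*1 + 1 = 3, q_1 = 2*1 + 0 = 2.
  i=2: a_2=2, p_2 = 2*3 + 1 = 7, q_2 = 2*2 + 1 = 5.
  i=3: a_3=1, p_3 = 1*7 + 3 = 10, q_3 = 1*5 + 2 = 7.
  i=4: a_4=2, p_4 = 2*10 + 7 = 27, q_4 = 2*7 + 5 = 19.
q_4 = 19 > 14, so the last convergent with denominator <= 14 is p_3/q_3 = 10/7.
The closest fraction with denominator <= 14 is either p_3/q_3 or the intermediate fraction (k*p_3 + p_2)/(k*q_3 + q_2) with the largest k >= 1 whose denominator stays <= 14; these approach x as k grows, and every other convergent or intermediate fraction in range is farther away.
Largest k: floor((14 - q_2)/q_3) = floor((14 - 5)/7) = 1.
That gives (1*10 + 7)/(1*7 + 5) = 17/12.
Compare the errors: |x - 10/7| = |27*7 - 10*19|/(19*7) = 1/133, and |x - 17/12| = |27*12 - 17*19|/(19*12) = 1/228.
Cross-multiplying, 1*133 = 133 < 228 = 1*228, so 1/228 is smaller: the intermediate fraction 17/12 is closer to x than 10/7.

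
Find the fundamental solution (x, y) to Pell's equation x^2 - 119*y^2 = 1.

(x, y) = (120, 11)

First expand sqrt(119) as a continued fraction. With x_i = (sqrt(119) + m_i)/d_i and (m_0, d_0) = (0, 1): a_0 = floor(sqrt(119)) = 10, since 10^2 = 100 <= 119 < 121 = 11^2.
Iterate m_{i+1} = d_i*a_i - m_i, d_{i+1} = (119 - m_{i+1}^2)/d_i, a_{i+1} = floor((a_0 + m_{i+1})/d_{i+1}):
  m_1 = 1*10 - 0 = 10, d_1 = (119 - 10^2)/1 = 19/1 = 19, a_1 = floor((10 + 10)/19) = 1.
  m_2 = 19*1 - 10 = 9, d_2 = (119 - 9^2)/19 = 38/19 = 2, a_2 = floor((10 + 9)/2) = 9.
  m_3 = 2*9 - 9 = 9, d_3 = (119 - 9^2)/2 = 38/2 = 19, a_3 = floor((10 + 9)/19) = 1.
  m_4 = 19*1 - 9 = 10, d_4 = (119 - 10^2)/19 = 19/19 = 1, a_4 = floor((10 + 10)/1) = 20.
  m_5 = 1*20 - 10 = 10, d_5 = (119 - 10^2)/1 = 19/1 = 19: (m_5, d_5) = (m_1, d_1) = (10, 19), so from here the quotients repeat a_1, ..., a_4; the period length is 4.
So sqrt(119) = [10; (1, 9, 1, 20)] with period length k = 4.
k is even, so the fundamental solution of x^2 - 119y^2 = 1 is (p_{k-1}, q_{k-1}) = (p_3, q_3); compute convergents through index 3.
Convergents (p_i = a_i*p_{i-1} + p_{i-2}, q_i = a_i*q_{i-1} + q_{i-2} with p_{-2}=0, p_{-1}=1, q_{-2}=1, q_{-1}=0):
  i=0: a_0=10, p_0 = 10*1 + 0 = 10, q_0 = 10*0 + 1 = 1.
  i=1: a_1=1, p_1 = 1*10 + 1 = 11, q_1 = 1*1 + 0 = 1.
  i=2: a_2=9, p_2 = 9*11 + 10 = 109, q_2 = 9*1 + 1 = 10.
  i=3: a_3=1, p_3 = 1*109 + 11 = 120, q_3 = 1*10 + 1 = 11.
Check: 120^2 - 119*11^2 = 14400 - 14399 = 1, so (x, y) = (120, 11) solves the equation, and by the theorem it is the least positive solution.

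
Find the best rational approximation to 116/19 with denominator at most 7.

Expand x = 116/19 as a continued fraction with the Euclidean algorithm:
  116 = 6*19 + 2, so a_0 = 6.
  19 = 9*2 + 1, so a_1 = 9.
  2 = 2*1 + 0, so a_2 = 2.
so x = [6; 9, 2].
Convergents (p_i = a_i*p_{i-1} + p_{i-2}, q_i = a_i*q_{i-1} + q_{i-2} with p_{-2}=0, p_{-1}=1, q_{-2}=1, q_{-1}=0), until the denominator exceeds 7:
  i=0: a_0=6, p_0 = 6*1 + 0 = 6, q_0 = 6*0 + 1 = 1.
  i=1: a_1=9, p_1 = 9*6 + 1 = 55, q_1 = 9*1 + 0 = 9.
q_1 = 9 > 7, so the last convergent with denominator <= 7 is p_0/q_0 = 6/1.
The closest fraction with denominator <= 7 is either p_0/q_0 or the intermediate fraction (k*p_0 + p_{-1})/(k*q_0 + q_{-1}) with the largest k >= 1 whose denominator stays <= 7; these approach x as k grows, and every other convergent or intermediate fraction in range is farther away.
Largest k: floor((7 - q_{-1})/q_0) = floor((7 - 0)/1) = 7 (using the seeds p_{-1} = 1, q_{-1} = 0).
That gives (7*6 + 1)/(7*1 + 0) = 43/7.
Compare the errors: |x - 6/1| = |116*1 - 6*19|/(19*1) = 2/19, and |x - 43/7| = |116*7 - 43*19|/(19*7) = 5/133.
Cross-multiplying, 5*19 = 95 < 266 = 2*133, so 5/133 is smaller: the intermediate fraction 43/7 is closer to x than 6/1.

43/7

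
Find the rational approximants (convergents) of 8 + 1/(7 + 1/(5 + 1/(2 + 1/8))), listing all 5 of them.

8/1, 57/7, 293/36, 643/79, 5437/668

Using the convergent recurrence p_i = a_i*p_{i-1} + p_{i-2}, q_i = a_i*q_{i-1} + q_{i-2} with p_{-2}=0, p_{-1}=1, q_{-2}=1, q_{-1}=0:
  i=0: a_0=8, p_0 = 8*1 + 0 = 8, q_0 = 8*0 + 1 = 1.
  i=1: a_1=7, p_1 = 7*8 + 1 = 57, q_1 = 7*1 + 0 = 7.
  i=2: a_2=5, p_2 = 5*57 + 8 = 293, q_2 = 5*7 + 1 = 36.
  i=3: a_3=2, p_3 = 2*293 + 57 = 643, q_3 = 2*36 + 7 = 79.
  i=4: a_4=8, p_4 = 8*643 + 293 = 5437, q_4 = 8*79 + 36 = 668.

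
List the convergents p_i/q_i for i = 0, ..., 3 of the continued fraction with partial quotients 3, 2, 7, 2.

Using the convergent recurrence p_i = a_i*p_{i-1} + p_{i-2}, q_i = a_i*q_{i-1} + q_{i-2} with p_{-2}=0, p_{-1}=1, q_{-2}=1, q_{-1}=0:
  i=0: a_0=3, p_0 = 3*1 + 0 = 3, q_0 = 3*0 + 1 = 1.
  i=1: a_1=2, p_1 = 2*3 + 1 = 7, q_1 = 2*1 + 0 = 2.
  i=2: a_2=7, p_2 = 7*7 + 3 = 52, q_2 = 7*2 + 1 = 15.
  i=3: a_3=2, p_3 = 2*52 + 7 = 111, q_3 = 2*15 + 2 = 32.

3/1, 7/2, 52/15, 111/32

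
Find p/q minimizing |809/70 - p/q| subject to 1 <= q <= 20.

Expand x = 809/70 as a continued fraction with the Euclidean algorithm:
  809 = 11*70 + 39, so a_0 = 11.
  70 = 1*39 + 31, so a_1 = 1.
  39 = 1*31 + 8, so a_2 = 1.
  31 = 3*8 + 7, so a_3 = 3.
  8 = 1*7 + 1, so a_4 = 1.
  7 = 7*1 + 0, so a_5 = 7.
so x = [11; 1, 1, 3, 1, 7].
Convergents (p_i = a_i*p_{i-1} + p_{i-2}, q_i = a_i*q_{i-1} + q_{i-2} with p_{-2}=0, p_{-1}=1, q_{-2}=1, q_{-1}=0), until the denominator exceeds 20:
  i=0: a_0=11, p_0 = 11*1 + 0 = 11, q_0 = 11*0 + 1 = 1.
  i=1: a_1=1, p_1 = 1*11 + 1 = 12, q_1 = 1*1 + 0 = 1.
  i=2: a_2=1, p_2 = 1*12 + 11 = 23, q_2 = 1*1 + 1 = 2.
  i=3: a_3=3, p_3 = 3*23 + 12 = 81, q_3 = 3*2 + 1 = 7.
  i=4: a_4=1, p_4 = 1*81 + 23 = 104, q_4 = 1*7 + 2 = 9.
  i=5: a_5=7, p_5 = 7*104 + 81 = 809, q_5 = 7*9 + 7 = 70.
q_5 = 70 > 20, so the last convergent with denominator <= 20 is p_4/q_4 = 104/9.
The closest fraction with denominator <= 20 is either p_4/q_4 or the intermediate fraction (k*p_4 + p_3)/(k*q_4 + q_3) with the largest k >= 1 whose denominator stays <= 20; these approach x as k grows, and every other convergent or intermediate fraction in range is farther away.
Largest k: floor((20 - q_3)/q_4) = floor((20 - 7)/9) = 1.
That gives (1*104 + 81)/(1*9 + 7) = 185/16.
Compare the errors: |x - 104/9| = |809*9 - 104*70|/(70*9) = 1/630, and |x - 185/16| = |809*16 - 185*70|/(70*16) = 6/1120.
Cross-multiplying, 1*1120 = 1120 < 3780 = 6*630, so 1/630 is smaller: the convergent 104/9 is closer to x than 185/16.

104/9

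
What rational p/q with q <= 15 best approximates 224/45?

Expand x = 224/45 as a continued fraction with the Euclidean algorithm:
  224 = 4*45 + 44, so a_0 = 4.
  45 = 1*44 + 1, so a_1 = 1.
  44 = 44*1 + 0, so a_2 = 44.
so x = [4; 1, 44].
Convergents (p_i = a_i*p_{i-1} + p_{i-2}, q_i = a_i*q_{i-1} + q_{i-2} with p_{-2}=0, p_{-1}=1, q_{-2}=1, q_{-1}=0), until the denominator exceeds 15:
  i=0: a_0=4, p_0 = 4*1 + 0 = 4, q_0 = 4*0 + 1 = 1.
  i=1: a_1=1, p_1 = 1*4 + 1 = 5, q_1 = 1*1 + 0 = 1.
  i=2: a_2=44, p_2 = 44*5 + 4 = 224, q_2 = 44*1 + 1 = 45.
q_2 = 45 > 15, so the last convergent with denominator <= 15 is p_1/q_1 = 5/1.
The closest fraction with denominator <= 15 is either p_1/q_1 or the intermediate fraction (k*p_1 + p_0)/(k*q_1 + q_0) with the largest k >= 1 whose denominator stays <= 15; these approach x as k grows, and every other convergent or intermediate fraction in range is farther away.
Largest k: floor((15 - q_0)/q_1) = floor((15 - 1)/1) = 14.
That gives (14*5 + 4)/(14*1 + 1) = 74/15.
Compare the errors: |x - 5/1| = |224*1 - 5*45|/(45*1) = 1/45, and |x - 74/15| = |224*15 - 74*45|/(45*15) = 30/675.
Cross-multiplying, 1*675 = 675 < 1350 = 30*45, so 1/45 is smaller: the convergent 5/1 is closer to x than 74/15.

5/1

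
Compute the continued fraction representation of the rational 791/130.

[6; 11, 1, 4, 2]

Run the Euclidean algorithm on 791 and 130; the successive quotients are the partial quotients a_0, a_1, ... (each step inverts the fractional part left over by the previous one):
  791 = 6*130 + 11, so a_0 = 6.
  130 = 11*11 + 9, so a_1 = 11.
  11 = 1*9 + 2, so a_2 = 1.
  9 = 4*2 + 1, so a_3 = 4.
  2 = 2*1 + 0, so a_4 = 2.
The remainder reaches 0 after 5 divisions, so the expansion has 5 partial quotients, read off in order.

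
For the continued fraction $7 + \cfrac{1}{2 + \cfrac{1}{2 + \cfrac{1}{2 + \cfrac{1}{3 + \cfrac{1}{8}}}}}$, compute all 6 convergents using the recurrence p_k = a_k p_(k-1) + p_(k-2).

Using the convergent recurrence p_i = a_i*p_{i-1} + p_{i-2}, q_i = a_i*q_{i-1} + q_{i-2} with p_{-2}=0, p_{-1}=1, q_{-2}=1, q_{-1}=0:
  i=0: a_0=7, p_0 = 7*1 + 0 = 7, q_0 = 7*0 + 1 = 1.
  i=1: a_1=2, p_1 = 2*7 + 1 = 15, q_1 = 2*1 + 0 = 2.
  i=2: a_2=2, p_2 = 2*15 + 7 = 37, q_2 = 2*2 + 1 = 5.
  i=3: a_3=2, p_3 = 2*37 + 15 = 89, q_3 = 2*5 + 2 = 12.
  i=4: a_4=3, p_4 = 3*89 + 37 = 304, q_4 = 3*12 + 5 = 41.
  i=5: a_5=8, p_5 = 8*304 + 89 = 2521, q_5 = 8*41 + 12 = 340.

7/1, 15/2, 37/5, 89/12, 304/41, 2521/340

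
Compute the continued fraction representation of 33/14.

Run the Euclidean algorithm on 33 and 14; the successive quotients are the partial quotients a_0, a_1, ... (each step inverts the fractional part left over by the previous one):
  33 = 2*14 + 5, so a_0 = 2.
  14 = 2*5 + 4, so a_1 = 2.
  5 = 1*4 + 1, so a_2 = 1.
  4 = 4*1 + 0, so a_3 = 4.
The remainder reaches 0 after 4 divisions, so the expansion has 4 partial quotients, read off in order.

[2; 2, 1, 4]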